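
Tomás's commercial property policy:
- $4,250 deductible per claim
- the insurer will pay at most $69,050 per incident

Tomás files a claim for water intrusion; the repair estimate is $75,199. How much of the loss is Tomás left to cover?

$6,149

After the deductible, $75,199 − $4,250 = $70,949 remains.
The $69,050 per-incident cap binds; insurer pays $69,050.
Business's share is the uncovered remainder: $75,199 − $69,050 = $6,149.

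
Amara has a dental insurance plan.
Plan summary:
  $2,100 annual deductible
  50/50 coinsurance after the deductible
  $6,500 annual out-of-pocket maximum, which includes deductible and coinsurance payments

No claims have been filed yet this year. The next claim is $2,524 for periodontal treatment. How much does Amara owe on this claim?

$2,312

Deductible not yet touched, so the first $2,100 of the bill goes to the deductible.
The remaining $424 (= $2,524 − $2,100) moves to coinsurance.
Patient's 50% share of $424 is $212.
Patient responsibility before any cap: $2,100 + $212 = $2,312.
Year-to-date out-of-pocket becomes $0 + $2,312 = $2,312, still under the $6,500 maximum, so no cap applies.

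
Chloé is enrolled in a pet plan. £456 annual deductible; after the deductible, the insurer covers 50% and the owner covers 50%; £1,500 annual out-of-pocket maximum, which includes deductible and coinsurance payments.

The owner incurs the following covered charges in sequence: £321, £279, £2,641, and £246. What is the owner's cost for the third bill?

£972

Claim 1 — £321: all of it applies to the deductible. Owner owes £321 (running OOP £321).
Claim 2 — £279: £135 to deductible, leaving £144; 50% of £144 = £72. Owner pays £207; OOP now £528.
Claim 3 — £2,641: deductible already satisfied, so owner's share is 50% × £2,641 = £1,320.50. Adding that to £528 gives £1,848.50, past the £1,500 cap; owner pays only £1,500 − £528 = £972.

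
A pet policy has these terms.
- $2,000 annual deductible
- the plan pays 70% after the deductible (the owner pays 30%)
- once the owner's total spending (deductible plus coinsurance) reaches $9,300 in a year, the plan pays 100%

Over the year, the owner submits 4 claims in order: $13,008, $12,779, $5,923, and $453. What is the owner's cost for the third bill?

$163.90

#1 ($13,008): $2,000 to deductible, leaving $11,008; 30% of $11,008 = $3,302.40. Owner owes $5,302.40 (running OOP $5,302.40).
#2 ($12,779): 30% coinsurance on $12,779 = $3,833.70. Owner owes $3,833.70 (running OOP $9,136.10).
#3 ($5,923): 30% coinsurance on $5,923 = $1,776.90. Adding that to $9,136.10 gives $10,913, past the $9,300 cap; owner pays only $9,300 − $9,136.10 = $163.90.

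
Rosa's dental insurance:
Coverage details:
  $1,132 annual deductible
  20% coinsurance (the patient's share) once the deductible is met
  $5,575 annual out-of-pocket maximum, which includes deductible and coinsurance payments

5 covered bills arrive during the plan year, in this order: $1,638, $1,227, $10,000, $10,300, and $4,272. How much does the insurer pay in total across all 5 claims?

$21,862

Claim 1 ($1,638): deductible takes $1,132, $506 remains; patient's 20% is $101.20. Cost to patient: $1,233.20. OOP to date $1,233.20. Insurer: $1,638 − $1,233.20 = $404.80.
Claim 2 ($1,227): 20% coinsurance on $1,227 = $245.40. Cost to patient: $245.40. OOP to date $1,478.60. Plan pays $1,227 − $245.40 = $981.60.
Claim 3 ($10,000): deductible met; 20% of $10,000 = $2,000. Patient owes $2,000 (running OOP $3,478.60). Plan pays $10,000 − $2,000 = $8,000.
Claim 4 ($10,300): 20% coinsurance on $10,300 = $2,060. Patient pays $2,060; OOP now $5,538.60. Plan pays $10,300 − $2,060 = $8,240.
Claim 5 ($4,272): deductible already satisfied, so patient's share is 20% × $4,272 = $854.40. Adding that to $5,538.60 gives $6,393, past the $5,575 cap; patient pays only $5,575 − $5,538.60 = $36.40. Plan pays $4,272 − $36.40 = $4,235.60.
Insurer total = bills − patient's total = $27,437 − $5,575 = $21,862.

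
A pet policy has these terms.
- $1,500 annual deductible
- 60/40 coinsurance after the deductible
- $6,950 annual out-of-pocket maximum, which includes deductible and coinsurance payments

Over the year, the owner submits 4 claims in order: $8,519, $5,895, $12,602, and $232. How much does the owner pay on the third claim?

$284.40

#1 ($8,519): $1,500 to deductible, leaving $7,019; owner's 40% is $2,807.60. Cost to owner: $4,307.60. OOP to date $4,307.60.
#2 ($5,895): deductible met; 40% of $5,895 = $2,358. Cost to owner: $2,358. OOP to date $6,665.60.
#3 ($12,602): deductible met; 40% of $12,602 = $5,040.80. OOP would hit $11,706.40 > $6,950, so the cap limits the owner to $6,950 − $6,665.60 = $284.40.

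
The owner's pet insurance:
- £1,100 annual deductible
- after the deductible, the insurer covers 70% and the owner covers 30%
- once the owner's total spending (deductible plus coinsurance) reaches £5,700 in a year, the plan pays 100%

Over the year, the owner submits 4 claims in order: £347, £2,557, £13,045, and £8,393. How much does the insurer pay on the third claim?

Claim 1 (£347): entire amount goes to the deductible. Owner pays £347; OOP now £347. Insurer: £347 − £347 = £0.
Claim 2 (£2,557): £753 finishes the deductible; £1,804 goes to coinsurance; owner's 30% is £541.20. Owner owes £1,294.20 (running OOP £1,641.20). Insurer: £2,557 − £1,294.20 = £1,262.80.
Claim 3 (£13,045): deductible already satisfied, so owner's share is 30% × £13,045 = £3,913.50. Owner pays £3,913.50; OOP now £5,554.70. Plan pays £13,045 − £3,913.50 = £9,131.50.

£9,131.50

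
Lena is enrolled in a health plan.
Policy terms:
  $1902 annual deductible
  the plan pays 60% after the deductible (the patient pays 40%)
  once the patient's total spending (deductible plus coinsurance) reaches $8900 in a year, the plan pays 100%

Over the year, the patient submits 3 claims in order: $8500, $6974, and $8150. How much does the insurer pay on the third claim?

$6580.80

Claim 1 ($8500): deductible takes $1902, $6598 remains; 40% of $6598 = $2639.20. Cost to patient: $4541.20. OOP to date $4541.20. Insurer: $8500 − $4541.20 = $3958.80.
Claim 2 ($6974): 40% coinsurance on $6974 = $2789.60. Cost to patient: $2789.60. OOP to date $7330.80. Insurer: $6974 − $2789.60 = $4184.40.
Claim 3 ($8150): deductible already satisfied, so patient's share is 40% × $8150 = $3260. That would push OOP to $10590.80, over the $8900 cap, so patient pays $8900 − $7330.80 = $1569.20. Insurer: $8150 − $1569.20 = $6580.80.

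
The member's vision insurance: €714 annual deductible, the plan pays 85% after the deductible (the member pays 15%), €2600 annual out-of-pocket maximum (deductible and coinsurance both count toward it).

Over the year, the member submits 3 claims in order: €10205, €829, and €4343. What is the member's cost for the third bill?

Claim 1 — €10205: deductible takes €714, €9491 remains; member's 15% is €1423.65. Member pays €2137.65; OOP now €2137.65.
Claim 2 — €829: deductible already satisfied, so member's share is 15% × €829 = €124.35. Member pays €124.35; OOP now €2262.
Claim 3 — €4343: 15% coinsurance on €4343 = €651.45. That would push OOP to €2913.45, over the €2600 cap, so member pays €2600 − €2262 = €338.

€338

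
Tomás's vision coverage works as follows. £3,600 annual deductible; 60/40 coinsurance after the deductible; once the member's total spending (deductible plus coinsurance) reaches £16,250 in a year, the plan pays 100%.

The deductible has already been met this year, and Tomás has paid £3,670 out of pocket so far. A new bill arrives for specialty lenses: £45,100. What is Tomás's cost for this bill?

£12,580

The deductible is already satisfied, so the full bill goes to coinsurance.
Coinsurance: £45,100 × 40% = £18,040.
That would bring total out-of-pocket to £21,710, past the £16,250 cap. The member is capped at £16,250 − £3,670 = £12,580 on this claim.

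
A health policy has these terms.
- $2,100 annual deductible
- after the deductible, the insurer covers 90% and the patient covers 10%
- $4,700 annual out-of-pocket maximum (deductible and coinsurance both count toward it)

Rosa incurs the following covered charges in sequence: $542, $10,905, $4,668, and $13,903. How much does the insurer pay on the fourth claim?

$12,704.50

Bill 1, $542: fully absorbed by the deductible. Cost to patient: $542. OOP to date $542. Insurer: $542 − $542 = $0.
Bill 2, $10,905: $1,558 finishes the deductible; $9,347 goes to coinsurance; coinsurance $9,347 × 10% = $934.70. Patient pays $2,492.70; OOP now $3,034.70. Insurer: $10,905 − $2,492.70 = $8,412.30.
Bill 3, $4,668: 10% coinsurance on $4,668 = $466.80. Cost to patient: $466.80. OOP to date $3,501.50. Insurer: $4,668 − $466.80 = $4,201.20.
Bill 4, $13,903: deductible already satisfied, so patient's share is 10% × $13,903 = $1,390.30. OOP would hit $4,891.80 > $4,700, so the cap limits the patient to $4,700 − $3,501.50 = $1,198.50. Plan pays $13,903 − $1,198.50 = $12,704.50.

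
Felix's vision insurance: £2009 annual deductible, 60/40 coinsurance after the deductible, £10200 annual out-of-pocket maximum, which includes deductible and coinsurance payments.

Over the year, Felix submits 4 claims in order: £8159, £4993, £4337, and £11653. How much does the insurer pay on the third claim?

#1 (£8159): £2009 to deductible, leaving £6150; member's 40% is £2460. Cost to member: £4469. OOP to date £4469. Insurer: £8159 − £4469 = £3690.
#2 (£4993): deductible met; 40% of £4993 = £1997.20. Member pays £1997.20; OOP now £6466.20. Insurer: £4993 − £1997.20 = £2995.80.
#3 (£4337): deductible met; 40% of £4337 = £1734.80. Cost to member: £1734.80. OOP to date £8201. Insurer: £4337 − £1734.80 = £2602.20.

£2602.20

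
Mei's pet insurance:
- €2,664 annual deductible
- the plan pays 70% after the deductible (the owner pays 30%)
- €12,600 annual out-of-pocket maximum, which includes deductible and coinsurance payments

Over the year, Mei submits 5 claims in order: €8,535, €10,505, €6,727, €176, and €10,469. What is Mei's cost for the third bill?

Claim 1 (€8,535): deductible takes €2,664, €5,871 remains; coinsurance €5,871 × 30% = €1,761.30. Cost to owner: €4,425.30. OOP to date €4,425.30.
Claim 2 (€10,505): 30% coinsurance on €10,505 = €3,151.50. Owner pays €3,151.50; OOP now €7,576.80.
Claim 3 (€6,727): 30% coinsurance on €6,727 = €2,018.10. Owner pays €2,018.10; OOP now €9,594.90.

€2,018.10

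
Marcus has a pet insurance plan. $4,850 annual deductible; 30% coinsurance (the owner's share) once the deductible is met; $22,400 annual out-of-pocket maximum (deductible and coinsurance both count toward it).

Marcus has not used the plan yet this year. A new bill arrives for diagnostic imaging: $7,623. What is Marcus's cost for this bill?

$5,681.90

Nothing has been paid toward the $4,850 deductible, so the first $4,850 of this charge is applied there.
The remaining $2,773 (= $7,623 − $4,850) moves to coinsurance.
Owner's 30% share of $2,773 is $831.90.
So the owner owes $4,850 + $831.90 = $5,681.90 before any cap.
Total out-of-pocket so far would be $0 + $5,681.90 = $5,681.90, below the $22,400 cap — no reduction.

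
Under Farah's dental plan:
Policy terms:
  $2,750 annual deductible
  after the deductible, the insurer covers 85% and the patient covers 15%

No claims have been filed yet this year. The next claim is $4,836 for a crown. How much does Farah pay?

Nothing has been paid toward the $2,750 deductible, so the first $2,750 of this charge is applied there.
The remaining $2,086 (= $4,836 − $2,750) moves to coinsurance.
15% of $2,086 = $312.90 falls to the patient.
That puts the patient's cost at $2,750 + $312.90 = $3,062.90.

$3,062.90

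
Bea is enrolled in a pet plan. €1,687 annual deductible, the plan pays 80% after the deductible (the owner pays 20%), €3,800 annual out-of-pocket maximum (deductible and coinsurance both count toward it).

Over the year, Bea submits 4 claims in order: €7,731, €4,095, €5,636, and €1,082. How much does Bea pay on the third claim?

€85.20

Claim 1 — €7,731: deductible takes €1,687, €6,044 remains; coinsurance €6,044 × 20% = €1,208.80. Owner owes €2,895.80 (running OOP €2,895.80).
Claim 2 — €4,095: deductible met; 20% of €4,095 = €819. Owner owes €819 (running OOP €3,714.80).
Claim 3 — €5,636: deductible met; 20% of €5,636 = €1,127.20. That would push OOP to €4,842, over the €3,800 cap, so owner pays €3,800 − €3,714.80 = €85.20.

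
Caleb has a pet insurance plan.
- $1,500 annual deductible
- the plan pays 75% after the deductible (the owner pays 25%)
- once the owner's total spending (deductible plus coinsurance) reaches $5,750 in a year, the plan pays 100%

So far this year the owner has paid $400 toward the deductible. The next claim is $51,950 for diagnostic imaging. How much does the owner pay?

$5,350

Remaining deductible: $1,500 − $400 = $1,100.
The remaining $50,850 (= $51,950 − $1,100) moves to coinsurance.
25% of $50,850 = $12,712.50 falls to the owner.
That puts the owner's cost at $1,100 + $12,712.50 = $13,812.50 before any cap.
That would bring total out-of-pocket to $14,212.50, past the $5,750 cap. The owner is capped at $5,750 − $400 = $5,350 on this claim.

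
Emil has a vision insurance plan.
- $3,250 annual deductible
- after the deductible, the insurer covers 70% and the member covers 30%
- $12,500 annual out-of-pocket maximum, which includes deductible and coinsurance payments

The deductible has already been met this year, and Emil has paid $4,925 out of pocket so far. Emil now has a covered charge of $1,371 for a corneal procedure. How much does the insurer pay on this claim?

The deductible is already satisfied, so the full bill goes to coinsurance.
Coinsurance: $1,371 × 30% = $411.30.
Year-to-date out-of-pocket becomes $4,925 + $411.30 = $5,336.30, still under the $12,500 maximum, so no cap applies.
The insurer covers the remainder: $1,371 − $411.30 = $959.70.

$959.70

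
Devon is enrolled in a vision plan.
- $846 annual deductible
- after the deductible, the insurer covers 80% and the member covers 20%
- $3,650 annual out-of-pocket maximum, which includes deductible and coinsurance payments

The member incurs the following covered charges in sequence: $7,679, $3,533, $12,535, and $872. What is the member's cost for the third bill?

Claim 1 ($7,679): $846 finishes the deductible; $6,833 goes to coinsurance; member's 20% is $1,366.60. Cost to member: $2,212.60. OOP to date $2,212.60.
Claim 2 ($3,533): 20% coinsurance on $3,533 = $706.60. Cost to member: $706.60. OOP to date $2,919.20.
Claim 3 ($12,535): deductible already satisfied, so member's share is 20% × $12,535 = $2,507. That would push OOP to $5,426.20, over the $3,650 cap, so member pays $3,650 − $2,919.20 = $730.80.

$730.80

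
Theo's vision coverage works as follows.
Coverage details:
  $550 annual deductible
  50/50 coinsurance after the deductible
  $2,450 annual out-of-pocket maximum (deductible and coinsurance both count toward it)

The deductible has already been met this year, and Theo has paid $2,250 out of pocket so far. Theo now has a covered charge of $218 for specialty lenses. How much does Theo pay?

$109

With the deductible met, the entire $218 is subject to coinsurance.
Coinsurance: $218 × 50% = $109.
Total out-of-pocket so far would be $2,250 + $109 = $2,359, below the $2,450 cap — no reduction.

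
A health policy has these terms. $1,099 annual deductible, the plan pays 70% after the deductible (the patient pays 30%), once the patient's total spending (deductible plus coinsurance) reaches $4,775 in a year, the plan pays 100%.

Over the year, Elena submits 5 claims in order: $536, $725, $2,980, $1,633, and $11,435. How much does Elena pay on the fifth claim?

$2,243.50

Claim 1 ($536): all of it applies to the deductible. Patient pays $536; OOP now $536.
Claim 2 ($725): deductible takes $563, $162 remains; 30% of $162 = $48.60. Patient pays $611.60; OOP now $1,147.60.
Claim 3 ($2,980): 30% coinsurance on $2,980 = $894. Cost to patient: $894. OOP to date $2,041.60.
Claim 4 ($1,633): deductible met; 30% of $1,633 = $489.90. Patient owes $489.90 (running OOP $2,531.50).
Claim 5 ($11,435): deductible met; 30% of $11,435 = $3,430.50. OOP would hit $5,962 > $4,775, so the cap limits the patient to $4,775 − $2,531.50 = $2,243.50.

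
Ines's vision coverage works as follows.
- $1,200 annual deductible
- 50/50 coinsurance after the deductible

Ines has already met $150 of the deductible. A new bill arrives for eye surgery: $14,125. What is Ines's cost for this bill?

$7,587.50

$150 of the $1,200 deductible is already met, leaving $1,050.
That leaves $14,125 − $1,050 = $13,075 for coinsurance.
Coinsurance: $13,075 × 50% = $6,537.50.
That puts the member's cost at $1,050 + $6,537.50 = $7,587.50.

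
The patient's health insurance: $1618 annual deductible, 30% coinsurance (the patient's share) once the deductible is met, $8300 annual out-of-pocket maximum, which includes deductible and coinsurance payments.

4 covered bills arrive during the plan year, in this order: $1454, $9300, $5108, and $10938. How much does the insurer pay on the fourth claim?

Bill 1, $1454: fully absorbed by the deductible. Cost to patient: $1454. OOP to date $1454. Insurer: $1454 − $1454 = $0.
Bill 2, $9300: $164 to deductible, leaving $9136; patient's 30% is $2740.80. Cost to patient: $2904.80. OOP to date $4358.80. Insurer: $9300 − $2904.80 = $6395.20.
Bill 3, $5108: 30% coinsurance on $5108 = $1532.40. Cost to patient: $1532.40. OOP to date $5891.20. Plan pays $5108 − $1532.40 = $3575.60.
Bill 4, $10938: deductible met; 30% of $10938 = $3281.40. Adding that to $5891.20 gives $9172.60, past the $8300 cap; patient pays only $8300 − $5891.20 = $2408.80. Plan pays $10938 − $2408.80 = $8529.20.

$8529.20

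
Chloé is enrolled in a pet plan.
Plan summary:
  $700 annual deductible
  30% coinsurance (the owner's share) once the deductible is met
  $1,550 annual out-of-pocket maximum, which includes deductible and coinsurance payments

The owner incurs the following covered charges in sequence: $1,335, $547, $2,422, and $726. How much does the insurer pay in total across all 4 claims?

$3,480

Bill 1, $1,335: $700 finishes the deductible; $635 goes to coinsurance; owner's 30% is $190.50. Owner pays $890.50; OOP now $890.50. Plan pays $1,335 − $890.50 = $444.50.
Bill 2, $547: 30% coinsurance on $547 = $164.10. Owner pays $164.10; OOP now $1,054.60. Plan pays $547 − $164.10 = $382.90.
Bill 3, $2,422: deductible already satisfied, so owner's share is 30% × $2,422 = $726.60. Adding that to $1,054.60 gives $1,781.20, past the $1,550 cap; owner pays only $1,550 − $1,054.60 = $495.40. Plan pays $2,422 − $495.40 = $1,926.60.
Bill 4, $726: 30% coinsurance on $726 = $217.80. Adding that to $1,550 gives $1,767.80, past the $1,550 cap; owner pays only $1,550 − $1,550 = $0. Insurer: $726 − $0 = $726.
Insurer total: $444.50 + $382.90 + $1,926.60 + $726 = $3,480.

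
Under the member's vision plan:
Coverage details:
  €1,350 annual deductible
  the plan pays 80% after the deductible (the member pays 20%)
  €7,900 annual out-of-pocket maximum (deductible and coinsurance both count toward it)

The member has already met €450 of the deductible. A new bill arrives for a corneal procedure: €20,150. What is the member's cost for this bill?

€4,750

Deductible still to meet: €1,350 − €450 = €900.
The remaining €19,250 (= €20,150 − €900) moves to coinsurance.
Coinsurance: €19,250 × 20% = €3,850.
Member responsibility before any cap: €900 + €3,850 = €4,750.
Cumulative spending €450 + €4,750 = €5,200 stays under the €7,900 maximum.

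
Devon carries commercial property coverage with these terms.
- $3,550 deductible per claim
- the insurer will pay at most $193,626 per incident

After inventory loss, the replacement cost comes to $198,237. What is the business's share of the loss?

Less the $3,550 deductible: $198,237 − $3,550 = $194,687.
Since $194,687 > $193,626, the payout is capped at $193,626.
Business's share is the uncovered remainder: $198,237 − $193,626 = $4,611.

$4,611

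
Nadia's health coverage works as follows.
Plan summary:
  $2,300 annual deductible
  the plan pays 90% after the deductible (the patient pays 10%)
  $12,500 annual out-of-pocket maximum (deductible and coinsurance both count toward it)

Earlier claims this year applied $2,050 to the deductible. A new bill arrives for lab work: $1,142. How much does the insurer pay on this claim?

$2,050 of the $2,300 deductible is already met, leaving $250.
After the $250 deductible portion, $1,142 − $250 = $892 is subject to coinsurance.
10% of $892 = $89.20 falls to the patient.
So the patient owes $250 + $89.20 = $339.20 before any cap.
Total out-of-pocket so far would be $2,050 + $339.20 = $2,389.20, below the $12,500 cap — no reduction.
The insurer covers the remainder: $1,142 − $339.20 = $802.80.

$802.80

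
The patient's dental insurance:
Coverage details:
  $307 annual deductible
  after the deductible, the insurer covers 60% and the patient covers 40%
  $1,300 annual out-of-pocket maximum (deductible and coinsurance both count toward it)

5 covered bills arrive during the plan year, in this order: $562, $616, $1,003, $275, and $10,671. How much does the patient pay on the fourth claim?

$110

#1 ($562): $307 finishes the deductible; $255 goes to coinsurance; patient's 40% is $102. Cost to patient: $409. OOP to date $409.
#2 ($616): 40% coinsurance on $616 = $246.40. Cost to patient: $246.40. OOP to date $655.40.
#3 ($1,003): 40% coinsurance on $1,003 = $401.20. Patient owes $401.20 (running OOP $1,056.60).
#4 ($275): deductible met; 40% of $275 = $110. Patient pays $110; OOP now $1,166.60.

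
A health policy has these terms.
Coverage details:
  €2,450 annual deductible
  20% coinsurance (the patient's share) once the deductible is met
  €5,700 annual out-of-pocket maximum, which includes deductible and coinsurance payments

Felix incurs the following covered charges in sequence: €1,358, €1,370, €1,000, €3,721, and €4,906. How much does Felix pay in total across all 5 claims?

€4,431

Bill 1, €1,358: all of it applies to the deductible. Patient pays €1,358; OOP now €1,358.
Bill 2, €1,370: deductible takes €1,092, €278 remains; coinsurance €278 × 20% = €55.60. Patient owes €1,147.60 (running OOP €2,505.60).
Bill 3, €1,000: deductible already satisfied, so patient's share is 20% × €1,000 = €200. Patient owes €200 (running OOP €2,705.60).
Bill 4, €3,721: 20% coinsurance on €3,721 = €744.20. Cost to patient: €744.20. OOP to date €3,449.80.
Bill 5, €4,906: deductible met; 20% of €4,906 = €981.20. Cost to patient: €981.20. OOP to date €4,431.
Total paid by the patient: €1,358 + €1,147.60 + €200 + €744.20 + €981.20 = €4,431.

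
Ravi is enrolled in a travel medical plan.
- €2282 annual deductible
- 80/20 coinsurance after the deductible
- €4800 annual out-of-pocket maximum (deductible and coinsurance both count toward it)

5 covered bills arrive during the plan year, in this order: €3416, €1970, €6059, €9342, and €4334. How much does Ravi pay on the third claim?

Bill 1, €3416: €2282 finishes the deductible; €1134 goes to coinsurance; 20% of €1134 = €226.80. Traveler pays €2508.80; OOP now €2508.80.
Bill 2, €1970: 20% coinsurance on €1970 = €394. Traveler pays €394; OOP now €2902.80.
Bill 3, €6059: 20% coinsurance on €6059 = €1211.80. Traveler pays €1211.80; OOP now €4114.60.

€1211.80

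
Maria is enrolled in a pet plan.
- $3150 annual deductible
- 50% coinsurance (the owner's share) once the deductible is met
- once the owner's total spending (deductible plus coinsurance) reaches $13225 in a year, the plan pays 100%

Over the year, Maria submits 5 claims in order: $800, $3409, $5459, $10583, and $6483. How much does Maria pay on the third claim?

#1 ($800): all of it applies to the deductible. Owner pays $800; OOP now $800.
#2 ($3409): deductible takes $2350, $1059 remains; owner's 50% is $529.50. Cost to owner: $2879.50. OOP to date $3679.50.
#3 ($5459): deductible already satisfied, so owner's share is 50% × $5459 = $2729.50. Cost to owner: $2729.50. OOP to date $6409.

$2729.50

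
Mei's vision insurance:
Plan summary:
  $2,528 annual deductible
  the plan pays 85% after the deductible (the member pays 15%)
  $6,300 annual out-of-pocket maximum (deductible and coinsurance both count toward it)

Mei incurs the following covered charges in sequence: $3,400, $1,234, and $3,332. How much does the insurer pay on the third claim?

Claim 1 — $3,400: deductible takes $2,528, $872 remains; coinsurance $872 × 15% = $130.80. Member pays $2,658.80; OOP now $2,658.80. Plan pays $3,400 − $2,658.80 = $741.20.
Claim 2 — $1,234: deductible already satisfied, so member's share is 15% × $1,234 = $185.10. Member owes $185.10 (running OOP $2,843.90). Insurer: $1,234 − $185.10 = $1,048.90.
Claim 3 — $3,332: 15% coinsurance on $3,332 = $499.80. Cost to member: $499.80. OOP to date $3,343.70. Plan pays $3,332 − $499.80 = $2,832.20.

$2,832.20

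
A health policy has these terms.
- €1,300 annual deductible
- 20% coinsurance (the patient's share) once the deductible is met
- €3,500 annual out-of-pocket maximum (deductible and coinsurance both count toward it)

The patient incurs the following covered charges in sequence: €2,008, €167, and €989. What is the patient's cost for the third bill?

Claim 1 (€2,008): €1,300 finishes the deductible; €708 goes to coinsurance; patient's 20% is €141.60. Patient owes €1,441.60 (running OOP €1,441.60).
Claim 2 (€167): deductible already satisfied, so patient's share is 20% × €167 = €33.40. Cost to patient: €33.40. OOP to date €1,475.
Claim 3 (€989): 20% coinsurance on €989 = €197.80. Cost to patient: €197.80. OOP to date €1,672.80.

€197.80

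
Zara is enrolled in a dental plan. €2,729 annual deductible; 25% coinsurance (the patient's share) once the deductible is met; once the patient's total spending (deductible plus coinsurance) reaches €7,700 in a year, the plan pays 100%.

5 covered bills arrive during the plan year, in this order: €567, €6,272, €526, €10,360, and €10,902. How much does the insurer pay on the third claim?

€394.50

#1 (€567): fully absorbed by the deductible. Cost to patient: €567. OOP to date €567. Insurer: €567 − €567 = €0.
#2 (€6,272): deductible takes €2,162, €4,110 remains; 25% of €4,110 = €1,027.50. Cost to patient: €3,189.50. OOP to date €3,756.50. Insurer: €6,272 − €3,189.50 = €3,082.50.
#3 (€526): 25% coinsurance on €526 = €131.50. Patient owes €131.50 (running OOP €3,888). Insurer: €526 − €131.50 = €394.50.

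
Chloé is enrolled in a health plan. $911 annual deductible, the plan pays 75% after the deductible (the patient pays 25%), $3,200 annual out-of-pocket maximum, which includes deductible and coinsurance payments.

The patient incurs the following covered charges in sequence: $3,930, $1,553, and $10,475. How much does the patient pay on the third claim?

Claim 1 ($3,930): $911 to deductible, leaving $3,019; patient's 25% is $754.75. Patient pays $1,665.75; OOP now $1,665.75.
Claim 2 ($1,553): deductible met; 25% of $1,553 = $388.25. Cost to patient: $388.25. OOP to date $2,054.
Claim 3 ($10,475): deductible already satisfied, so patient's share is 25% × $10,475 = $2,618.75. That would push OOP to $4,672.75, over the $3,200 cap, so patient pays $3,200 − $2,054 = $1,146.

$1,146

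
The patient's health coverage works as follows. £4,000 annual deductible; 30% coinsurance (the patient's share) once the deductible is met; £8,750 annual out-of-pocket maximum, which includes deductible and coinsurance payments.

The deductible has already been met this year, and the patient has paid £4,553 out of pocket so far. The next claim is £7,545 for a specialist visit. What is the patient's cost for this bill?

£2,263.50

The deductible is already satisfied, so the full bill goes to coinsurance.
Coinsurance: £7,545 × 30% = £2,263.50.
Cumulative spending £4,553 + £2,263.50 = £6,816.50 stays under the £8,750 maximum.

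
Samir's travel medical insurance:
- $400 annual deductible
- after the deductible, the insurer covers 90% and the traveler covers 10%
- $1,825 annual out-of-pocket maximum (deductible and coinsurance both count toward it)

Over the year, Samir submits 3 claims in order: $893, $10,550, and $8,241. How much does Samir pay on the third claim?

$320.70

#1 ($893): $400 to deductible, leaving $493; coinsurance $493 × 10% = $49.30. Traveler owes $449.30 (running OOP $449.30).
#2 ($10,550): deductible already satisfied, so traveler's share is 10% × $10,550 = $1,055. Cost to traveler: $1,055. OOP to date $1,504.30.
#3 ($8,241): deductible already satisfied, so traveler's share is 10% × $8,241 = $824.10. That would push OOP to $2,328.40, over the $1,825 cap, so traveler pays $1,825 − $1,504.30 = $320.70.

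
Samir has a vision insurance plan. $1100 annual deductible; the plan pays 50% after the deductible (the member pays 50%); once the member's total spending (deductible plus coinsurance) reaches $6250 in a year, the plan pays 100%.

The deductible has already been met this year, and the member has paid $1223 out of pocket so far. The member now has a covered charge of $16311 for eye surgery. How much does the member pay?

The deductible is already satisfied, so the full bill goes to coinsurance.
50% of $16311 = $8155.50 falls to the member.
Year-to-date out-of-pocket would reach $1223 + $8155.50 = $9378.50, above the $6250 maximum, so the member pays only $6250 − $1223 = $5027.

$5027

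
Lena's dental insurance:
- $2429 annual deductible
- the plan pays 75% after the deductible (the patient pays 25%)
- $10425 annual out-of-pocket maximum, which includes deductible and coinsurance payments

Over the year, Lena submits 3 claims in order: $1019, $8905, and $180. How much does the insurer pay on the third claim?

$135

Bill 1, $1019: fully absorbed by the deductible. Cost to patient: $1019. OOP to date $1019. Plan pays $1019 − $1019 = $0.
Bill 2, $8905: $1410 to deductible, leaving $7495; coinsurance $7495 × 25% = $1873.75. Patient pays $3283.75; OOP now $4302.75. Insurer: $8905 − $3283.75 = $5621.25.
Bill 3, $180: 25% coinsurance on $180 = $45. Patient pays $45; OOP now $4347.75. Plan pays $180 − $45 = $135.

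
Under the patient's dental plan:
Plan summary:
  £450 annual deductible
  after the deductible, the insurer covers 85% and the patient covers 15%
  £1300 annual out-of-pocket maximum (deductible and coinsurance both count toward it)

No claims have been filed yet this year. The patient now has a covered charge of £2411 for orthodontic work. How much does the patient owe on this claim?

Nothing has been paid toward the £450 deductible, so the first £450 of this charge is applied there.
The remaining £1961 (= £2411 − £450) moves to coinsurance.
Coinsurance: £1961 × 15% = £294.15.
So the patient owes £450 + £294.15 = £744.15 before any cap.
Total out-of-pocket so far would be £0 + £744.15 = £744.15, below the £1300 cap — no reduction.

£744.15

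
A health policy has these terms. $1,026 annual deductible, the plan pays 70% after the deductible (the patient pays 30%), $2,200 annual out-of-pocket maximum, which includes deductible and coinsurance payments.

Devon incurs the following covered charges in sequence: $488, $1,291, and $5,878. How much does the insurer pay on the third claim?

$4,929.90

#1 ($488): all of it applies to the deductible. Cost to patient: $488. OOP to date $488. Plan pays $488 − $488 = $0.
#2 ($1,291): deductible takes $538, $753 remains; coinsurance $753 × 30% = $225.90. Patient owes $763.90 (running OOP $1,251.90). Insurer: $1,291 − $763.90 = $527.10.
#3 ($5,878): deductible met; 30% of $5,878 = $1,763.40. Adding that to $1,251.90 gives $3,015.30, past the $2,200 cap; patient pays only $2,200 − $1,251.90 = $948.10. Plan pays $5,878 − $948.10 = $4,929.90.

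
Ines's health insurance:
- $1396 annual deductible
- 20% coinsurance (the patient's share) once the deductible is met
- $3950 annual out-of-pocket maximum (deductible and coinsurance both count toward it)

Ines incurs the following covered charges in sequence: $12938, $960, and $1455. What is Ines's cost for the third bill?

$53.60

Claim 1 ($12938): $1396 to deductible, leaving $11542; coinsurance $11542 × 20% = $2308.40. Patient pays $3704.40; OOP now $3704.40.
Claim 2 ($960): deductible met; 20% of $960 = $192. Patient pays $192; OOP now $3896.40.
Claim 3 ($1455): deductible met; 20% of $1455 = $291. OOP would hit $4187.40 > $3950, so the cap limits the patient to $3950 − $3896.40 = $53.60.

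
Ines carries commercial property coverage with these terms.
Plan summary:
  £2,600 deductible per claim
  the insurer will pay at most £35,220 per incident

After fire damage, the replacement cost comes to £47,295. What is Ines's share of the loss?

£12,075

After the deductible, £47,295 − £2,600 = £44,695 remains.
£44,695 exceeds the £35,220 limit, so the insurer pays the limit: £35,220.
The business bears the rest of the original loss: £47,295 − £35,220 = £12,075.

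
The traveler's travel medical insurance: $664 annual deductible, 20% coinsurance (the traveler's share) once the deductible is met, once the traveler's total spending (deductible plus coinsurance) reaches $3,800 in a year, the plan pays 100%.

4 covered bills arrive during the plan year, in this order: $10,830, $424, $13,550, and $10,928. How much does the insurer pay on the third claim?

$12,532

#1 ($10,830): $664 to deductible, leaving $10,166; coinsurance $10,166 × 20% = $2,033.20. Traveler pays $2,697.20; OOP now $2,697.20. Insurer: $10,830 − $2,697.20 = $8,132.80.
#2 ($424): deductible met; 20% of $424 = $84.80. Traveler owes $84.80 (running OOP $2,782). Insurer: $424 − $84.80 = $339.20.
#3 ($13,550): deductible already satisfied, so traveler's share is 20% × $13,550 = $2,710. That would push OOP to $5,492, over the $3,800 cap, so traveler pays $3,800 − $2,782 = $1,018. Insurer: $13,550 − $1,018 = $12,532.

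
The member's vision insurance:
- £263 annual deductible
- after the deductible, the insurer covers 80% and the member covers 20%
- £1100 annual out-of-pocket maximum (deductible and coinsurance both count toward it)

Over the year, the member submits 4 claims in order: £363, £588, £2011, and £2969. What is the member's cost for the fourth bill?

Claim 1 (£363): £263 to deductible, leaving £100; 20% of £100 = £20. Cost to member: £283. OOP to date £283.
Claim 2 (£588): deductible already satisfied, so member's share is 20% × £588 = £117.60. Member pays £117.60; OOP now £400.60.
Claim 3 (£2011): 20% coinsurance on £2011 = £402.20. Cost to member: £402.20. OOP to date £802.80.
Claim 4 (£2969): 20% coinsurance on £2969 = £593.80. Adding that to £802.80 gives £1396.60, past the £1100 cap; member pays only £1100 − £802.80 = £297.20.

£297.20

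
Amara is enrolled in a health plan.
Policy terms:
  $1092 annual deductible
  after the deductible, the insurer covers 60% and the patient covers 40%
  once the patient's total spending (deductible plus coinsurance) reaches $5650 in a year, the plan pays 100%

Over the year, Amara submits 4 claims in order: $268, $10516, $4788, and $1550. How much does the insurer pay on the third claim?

#1 ($268): all of it applies to the deductible. Cost to patient: $268. OOP to date $268. Plan pays $268 − $268 = $0.
#2 ($10516): deductible takes $824, $9692 remains; coinsurance $9692 × 40% = $3876.80. Patient pays $4700.80; OOP now $4968.80. Insurer: $10516 − $4700.80 = $5815.20.
#3 ($4788): 40% coinsurance on $4788 = $1915.20. Adding that to $4968.80 gives $6884, past the $5650 cap; patient pays only $5650 − $4968.80 = $681.20. Insurer: $4788 − $681.20 = $4106.80.

$4106.80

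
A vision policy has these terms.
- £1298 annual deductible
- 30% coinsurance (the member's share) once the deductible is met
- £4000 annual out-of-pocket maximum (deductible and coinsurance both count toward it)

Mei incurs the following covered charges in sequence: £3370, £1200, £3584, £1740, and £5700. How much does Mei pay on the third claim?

£1075.20

Claim 1 — £3370: £1298 finishes the deductible; £2072 goes to coinsurance; member's 30% is £621.60. Member owes £1919.60 (running OOP £1919.60).
Claim 2 — £1200: 30% coinsurance on £1200 = £360. Member owes £360 (running OOP £2279.60).
Claim 3 — £3584: 30% coinsurance on £3584 = £1075.20. Cost to member: £1075.20. OOP to date £3354.80.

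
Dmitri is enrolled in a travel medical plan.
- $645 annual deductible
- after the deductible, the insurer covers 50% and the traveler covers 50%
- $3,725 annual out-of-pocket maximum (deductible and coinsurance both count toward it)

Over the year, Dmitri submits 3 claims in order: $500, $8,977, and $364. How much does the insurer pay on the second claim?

Bill 1, $500: fully absorbed by the deductible. Cost to traveler: $500. OOP to date $500. Insurer: $500 − $500 = $0.
Bill 2, $8,977: $145 to deductible, leaving $8,832; coinsurance $8,832 × 50% = $4,416. Claim cost before the cap: $145 + $4,416 = $4,561. OOP would hit $5,061 > $3,725, so the cap limits the traveler to $3,725 − $500 = $3,225. Insurer: $8,977 − $3,225 = $5,752.

$5,752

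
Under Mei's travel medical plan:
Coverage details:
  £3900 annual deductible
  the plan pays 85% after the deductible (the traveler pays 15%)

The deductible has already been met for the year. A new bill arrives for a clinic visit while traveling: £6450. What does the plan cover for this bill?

The deductible is already satisfied, so the full bill goes to coinsurance.
Coinsurance: £6450 × 15% = £967.50.
The insurer covers the remainder: £6450 − £967.50 = £5482.50.

£5482.50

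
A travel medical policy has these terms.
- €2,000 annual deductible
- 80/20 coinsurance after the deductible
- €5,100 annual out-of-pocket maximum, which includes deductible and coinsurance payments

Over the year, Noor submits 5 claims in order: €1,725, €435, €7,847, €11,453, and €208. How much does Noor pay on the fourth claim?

€1,498.60

Claim 1 — €1,725: all of it applies to the deductible. Cost to traveler: €1,725. OOP to date €1,725.
Claim 2 — €435: deductible takes €275, €160 remains; 20% of €160 = €32. Traveler pays €307; OOP now €2,032.
Claim 3 — €7,847: 20% coinsurance on €7,847 = €1,569.40. Cost to traveler: €1,569.40. OOP to date €3,601.40.
Claim 4 — €11,453: deductible already satisfied, so traveler's share is 20% × €11,453 = €2,290.60. OOP would hit €5,892 > €5,100, so the cap limits the traveler to €5,100 − €3,601.40 = €1,498.60.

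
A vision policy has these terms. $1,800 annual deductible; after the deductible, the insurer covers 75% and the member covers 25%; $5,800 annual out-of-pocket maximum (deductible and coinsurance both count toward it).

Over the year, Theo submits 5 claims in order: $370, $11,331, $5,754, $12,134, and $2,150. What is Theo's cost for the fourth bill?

$86.25

Claim 1 — $370: entire amount goes to the deductible. Member pays $370; OOP now $370.
Claim 2 — $11,331: $1,430 to deductible, leaving $9,901; member's 25% is $2,475.25. Member owes $3,905.25 (running OOP $4,275.25).
Claim 3 — $5,754: 25% coinsurance on $5,754 = $1,438.50. Member owes $1,438.50 (running OOP $5,713.75).
Claim 4 — $12,134: deductible met; 25% of $12,134 = $3,033.50. Adding that to $5,713.75 gives $8,747.25, past the $5,800 cap; member pays only $5,800 − $5,713.75 = $86.25.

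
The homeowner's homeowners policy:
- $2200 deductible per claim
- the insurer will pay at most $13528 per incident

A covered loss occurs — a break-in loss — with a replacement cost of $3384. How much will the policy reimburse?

$1184

After the deductible, $3384 − $2200 = $1184 remains.
That's under the $13528 cap, so the insurer reimburses the full $1184.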